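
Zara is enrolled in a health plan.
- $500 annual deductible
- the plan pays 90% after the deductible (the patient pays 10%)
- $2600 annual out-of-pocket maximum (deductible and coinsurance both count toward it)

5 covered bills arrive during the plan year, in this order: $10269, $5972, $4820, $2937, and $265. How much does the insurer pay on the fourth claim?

#1 ($10269): $500 finishes the deductible; $9769 goes to coinsurance; patient's 10% is $976.90. Patient owes $1476.90 (running OOP $1476.90). Plan pays $10269 − $1476.90 = $8792.10.
#2 ($5972): 10% coinsurance on $5972 = $597.20. Cost to patient: $597.20. OOP to date $2074.10. Insurer: $5972 − $597.20 = $5374.80.
#3 ($4820): 10% coinsurance on $4820 = $482. Cost to patient: $482. OOP to date $2556.10. Plan pays $4820 − $482 = $4338.
#4 ($2937): 10% coinsurance on $2937 = $293.70. Adding that to $2556.10 gives $2849.80, past the $2600 cap; patient pays only $2600 − $2556.10 = $43.90. Insurer: $2937 − $43.90 = $2893.10.

$2893.10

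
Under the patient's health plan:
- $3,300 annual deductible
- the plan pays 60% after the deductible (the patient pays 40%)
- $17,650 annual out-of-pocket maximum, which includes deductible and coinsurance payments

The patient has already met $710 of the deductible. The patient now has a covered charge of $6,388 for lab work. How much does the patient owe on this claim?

Remaining deductible: $3,300 − $710 = $2,590.
After the $2,590 deductible portion, $6,388 − $2,590 = $3,798 is subject to coinsurance.
Coinsurance: $3,798 × 40% = $1,519.20.
Patient responsibility before any cap: $2,590 + $1,519.20 = $4,109.20.
Year-to-date out-of-pocket becomes $710 + $4,109.20 = $4,819.20, still under the $17,650 maximum, so no cap applies.

$4,109.20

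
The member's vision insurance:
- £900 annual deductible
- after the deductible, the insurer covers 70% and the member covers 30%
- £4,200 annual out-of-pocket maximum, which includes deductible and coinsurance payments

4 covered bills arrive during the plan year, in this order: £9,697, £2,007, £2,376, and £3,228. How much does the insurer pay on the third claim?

Bill 1, £9,697: deductible takes £900, £8,797 remains; 30% of £8,797 = £2,639.10. Member owes £3,539.10 (running OOP £3,539.10). Insurer: £9,697 − £3,539.10 = £6,157.90.
Bill 2, £2,007: 30% coinsurance on £2,007 = £602.10. Member owes £602.10 (running OOP £4,141.20). Plan pays £2,007 − £602.10 = £1,404.90.
Bill 3, £2,376: deductible met; 30% of £2,376 = £712.80. Adding that to £4,141.20 gives £4,854, past the £4,200 cap; member pays only £4,200 − £4,141.20 = £58.80. Plan pays £2,376 − £58.80 = £2,317.20.

£2,317.20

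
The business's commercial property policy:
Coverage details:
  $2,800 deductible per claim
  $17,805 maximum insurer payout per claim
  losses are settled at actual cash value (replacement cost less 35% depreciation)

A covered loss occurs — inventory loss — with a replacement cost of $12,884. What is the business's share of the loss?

Actual cash value after 35% depreciation: $12,884 × 65% = $8,374.60.
Subtract the deductible: $8,374.60 − $2,800 = $5,574.60.
That's under the $17,805 cap, so the insurer reimburses the full $5,574.60.
Out of pocket: $12,884 − $5,574.60 = $7,309.40.

$7,309.40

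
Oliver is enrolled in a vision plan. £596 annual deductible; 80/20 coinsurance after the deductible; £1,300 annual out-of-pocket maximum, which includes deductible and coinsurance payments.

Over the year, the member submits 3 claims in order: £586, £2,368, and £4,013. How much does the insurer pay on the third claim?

£3,780.60

Claim 1 (£586): fully absorbed by the deductible. Member pays £586; OOP now £586. Plan pays £586 − £586 = £0.
Claim 2 (£2,368): £10 to deductible, leaving £2,358; 20% of £2,358 = £471.60. Member owes £481.60 (running OOP £1,067.60). Plan pays £2,368 − £481.60 = £1,886.40.
Claim 3 (£4,013): 20% coinsurance on £4,013 = £802.60. OOP would hit £1,870.20 > £1,300, so the cap limits the member to £1,300 − £1,067.60 = £232.40. Plan pays £4,013 − £232.40 = £3,780.60.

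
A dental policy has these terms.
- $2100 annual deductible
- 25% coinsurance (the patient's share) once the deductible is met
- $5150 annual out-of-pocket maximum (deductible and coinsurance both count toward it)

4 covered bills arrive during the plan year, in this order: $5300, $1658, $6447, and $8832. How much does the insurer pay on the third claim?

Bill 1, $5300: $2100 to deductible, leaving $3200; 25% of $3200 = $800. Patient owes $2900 (running OOP $2900). Plan pays $5300 − $2900 = $2400.
Bill 2, $1658: 25% coinsurance on $1658 = $414.50. Patient pays $414.50; OOP now $3314.50. Insurer: $1658 − $414.50 = $1243.50.
Bill 3, $6447: deductible already satisfied, so patient's share is 25% × $6447 = $1611.75. Patient pays $1611.75; OOP now $4926.25. Insurer: $6447 − $1611.75 = $4835.25.

$4835.25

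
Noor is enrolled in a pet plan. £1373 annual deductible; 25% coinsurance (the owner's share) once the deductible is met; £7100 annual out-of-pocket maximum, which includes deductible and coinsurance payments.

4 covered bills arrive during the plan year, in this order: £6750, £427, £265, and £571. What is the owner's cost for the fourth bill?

Bill 1, £6750: deductible takes £1373, £5377 remains; owner's 25% is £1344.25. Owner owes £2717.25 (running OOP £2717.25).
Bill 2, £427: deductible met; 25% of £427 = £106.75. Cost to owner: £106.75. OOP to date £2824.
Bill 3, £265: 25% coinsurance on £265 = £66.25. Owner pays £66.25; OOP now £2890.25.
Bill 4, £571: deductible met; 25% of £571 = £142.75. Owner owes £142.75 (running OOP £3033).

£142.75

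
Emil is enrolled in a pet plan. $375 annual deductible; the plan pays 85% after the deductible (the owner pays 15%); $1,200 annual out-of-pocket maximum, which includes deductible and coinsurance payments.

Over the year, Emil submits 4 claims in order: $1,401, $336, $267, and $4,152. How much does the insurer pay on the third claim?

Claim 1 ($1,401): $375 to deductible, leaving $1,026; owner's 15% is $153.90. Owner owes $528.90 (running OOP $528.90). Insurer: $1,401 − $528.90 = $872.10.
Claim 2 ($336): 15% coinsurance on $336 = $50.40. Cost to owner: $50.40. OOP to date $579.30. Plan pays $336 − $50.40 = $285.60.
Claim 3 ($267): deductible met; 15% of $267 = $40.05. Cost to owner: $40.05. OOP to date $619.35. Plan pays $267 − $40.05 = $226.95.

$226.95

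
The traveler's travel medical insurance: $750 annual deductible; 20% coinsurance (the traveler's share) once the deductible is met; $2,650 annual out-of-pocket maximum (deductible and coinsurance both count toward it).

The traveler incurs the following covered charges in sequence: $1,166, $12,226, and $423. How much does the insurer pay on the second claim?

$10,409.20

#1 ($1,166): $750 finishes the deductible; $416 goes to coinsurance; coinsurance $416 × 20% = $83.20. Cost to traveler: $833.20. OOP to date $833.20. Insurer: $1,166 − $833.20 = $332.80.
#2 ($12,226): deductible met; 20% of $12,226 = $2,445.20. OOP would hit $3,278.40 > $2,650, so the cap limits the traveler to $2,650 − $833.20 = $1,816.80. Plan pays $12,226 − $1,816.80 = $10,409.20.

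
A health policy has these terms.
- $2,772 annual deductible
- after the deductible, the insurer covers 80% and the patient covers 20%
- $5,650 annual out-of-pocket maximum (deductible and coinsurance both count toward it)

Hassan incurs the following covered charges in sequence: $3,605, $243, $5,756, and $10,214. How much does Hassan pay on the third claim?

$1,151.20

Bill 1, $3,605: $2,772 to deductible, leaving $833; 20% of $833 = $166.60. Patient pays $2,938.60; OOP now $2,938.60.
Bill 2, $243: deductible met; 20% of $243 = $48.60. Patient pays $48.60; OOP now $2,987.20.
Bill 3, $5,756: 20% coinsurance on $5,756 = $1,151.20. Patient owes $1,151.20 (running OOP $4,138.40).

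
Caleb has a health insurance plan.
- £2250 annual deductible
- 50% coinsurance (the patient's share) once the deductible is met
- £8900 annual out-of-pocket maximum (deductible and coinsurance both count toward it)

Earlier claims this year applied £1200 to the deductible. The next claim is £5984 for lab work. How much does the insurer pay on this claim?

£2467

Remaining deductible: £2250 − £1200 = £1050.
After the £1050 deductible portion, £5984 − £1050 = £4934 is subject to coinsurance.
Patient's 50% share of £4934 is £2467.
Patient responsibility before any cap: £1050 + £2467 = £3517.
Year-to-date out-of-pocket becomes £1200 + £3517 = £4717, still under the £8900 maximum, so no cap applies.
The insurer covers the remainder: £5984 − £3517 = £2467.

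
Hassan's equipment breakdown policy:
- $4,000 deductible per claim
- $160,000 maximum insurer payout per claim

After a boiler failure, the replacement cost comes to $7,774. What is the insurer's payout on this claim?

Less the $4,000 deductible: $7,774 − $4,000 = $3,774.
$3,774 ≤ $160,000, so the limit doesn't bind; insurer pays $3,774.

$3,774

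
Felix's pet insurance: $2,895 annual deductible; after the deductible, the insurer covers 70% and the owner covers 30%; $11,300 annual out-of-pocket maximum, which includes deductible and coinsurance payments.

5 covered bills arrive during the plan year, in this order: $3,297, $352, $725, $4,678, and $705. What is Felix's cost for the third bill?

Claim 1 ($3,297): deductible takes $2,895, $402 remains; coinsurance $402 × 30% = $120.60. Cost to owner: $3,015.60. OOP to date $3,015.60.
Claim 2 ($352): deductible already satisfied, so owner's share is 30% × $352 = $105.60. Owner owes $105.60 (running OOP $3,121.20).
Claim 3 ($725): deductible met; 30% of $725 = $217.50. Owner pays $217.50; OOP now $3,338.70.

$217.50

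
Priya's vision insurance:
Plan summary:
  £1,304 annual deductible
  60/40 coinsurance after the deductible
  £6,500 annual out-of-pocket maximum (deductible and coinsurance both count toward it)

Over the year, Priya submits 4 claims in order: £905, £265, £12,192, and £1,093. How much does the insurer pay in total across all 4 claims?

£7,955

Claim 1 (£905): fully absorbed by the deductible. Cost to member: £905. OOP to date £905. Insurer: £905 − £905 = £0.
Claim 2 (£265): entire amount goes to the deductible. Cost to member: £265. OOP to date £1,170. Insurer: £265 − £265 = £0.
Claim 3 (£12,192): deductible takes £134, £12,058 remains; member's 40% is £4,823.20. Member pays £4,957.20; OOP now £6,127.20. Plan pays £12,192 − £4,957.20 = £7,234.80.
Claim 4 (£1,093): 40% coinsurance on £1,093 = £437.20. OOP would hit £6,564.40 > £6,500, so the cap limits the member to £6,500 − £6,127.20 = £372.80. Insurer: £1,093 − £372.80 = £720.20.
Insurer total = bills − member's total = £14,455 − £6,500 = £7,955.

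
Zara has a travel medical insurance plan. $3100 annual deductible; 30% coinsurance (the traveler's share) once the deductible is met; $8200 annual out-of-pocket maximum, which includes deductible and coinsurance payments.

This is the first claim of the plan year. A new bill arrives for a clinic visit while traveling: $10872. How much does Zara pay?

Deductible not yet touched, so the first $3100 of the bill goes to the deductible.
After the $3100 deductible portion, $10872 − $3100 = $7772 is subject to coinsurance.
30% of $7772 = $2331.60 falls to the traveler.
Traveler responsibility before any cap: $3100 + $2331.60 = $5431.60.
Cumulative spending $0 + $5431.60 = $5431.60 stays under the $8200 maximum.

$5431.60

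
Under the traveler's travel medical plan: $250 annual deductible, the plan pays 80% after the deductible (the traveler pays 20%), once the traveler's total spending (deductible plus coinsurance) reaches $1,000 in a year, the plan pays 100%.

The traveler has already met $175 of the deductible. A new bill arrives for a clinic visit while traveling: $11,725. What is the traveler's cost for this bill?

$175 of the $250 deductible is already met, leaving $75.
The remaining $11,650 (= $11,725 − $75) moves to coinsurance.
20% of $11,650 = $2,330 falls to the traveler.
Traveler responsibility before any cap: $75 + $2,330 = $2,405.
Year-to-date out-of-pocket would reach $175 + $2,405 = $2,580, above the $1,000 maximum, so the traveler pays only $1,000 − $175 = $825.

$825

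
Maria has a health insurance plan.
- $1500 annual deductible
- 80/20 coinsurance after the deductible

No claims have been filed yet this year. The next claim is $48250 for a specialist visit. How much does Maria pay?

Deductible not yet touched, so the first $1500 of the bill goes to the deductible.
That leaves $48250 − $1500 = $46750 for coinsurance.
20% of $46750 = $9350 falls to the patient.
So the patient owes $1500 + $9350 = $10850.

$10850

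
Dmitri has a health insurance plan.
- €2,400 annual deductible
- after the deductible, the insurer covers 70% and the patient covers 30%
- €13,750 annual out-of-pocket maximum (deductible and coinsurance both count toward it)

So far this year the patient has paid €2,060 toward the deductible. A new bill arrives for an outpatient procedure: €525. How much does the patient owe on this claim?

€395.50

Deductible still to meet: €2,400 − €2,060 = €340.
The remaining €185 (= €525 − €340) moves to coinsurance.
30% of €185 = €55.50 falls to the patient.
Patient responsibility before any cap: €340 + €55.50 = €395.50.
Total out-of-pocket so far would be €2,060 + €395.50 = €2,455.50, below the €13,750 cap — no reduction.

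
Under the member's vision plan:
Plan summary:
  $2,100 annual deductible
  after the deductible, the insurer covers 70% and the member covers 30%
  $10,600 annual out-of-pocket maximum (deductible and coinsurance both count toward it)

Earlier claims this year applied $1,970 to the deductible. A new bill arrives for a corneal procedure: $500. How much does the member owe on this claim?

Deductible still to meet: $2,100 − $1,970 = $130.
After the $130 deductible portion, $500 − $130 = $370 is subject to coinsurance.
Member's 30% share of $370 is $111.
Member responsibility before any cap: $130 + $111 = $241.
Year-to-date out-of-pocket becomes $1,970 + $241 = $2,211, still under the $10,600 maximum, so no cap applies.

$241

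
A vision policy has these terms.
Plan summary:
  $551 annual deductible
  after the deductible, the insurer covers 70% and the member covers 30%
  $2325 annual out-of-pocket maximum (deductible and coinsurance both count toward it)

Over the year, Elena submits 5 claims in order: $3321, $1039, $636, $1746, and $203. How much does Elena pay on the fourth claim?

$440.50

#1 ($3321): $551 finishes the deductible; $2770 goes to coinsurance; 30% of $2770 = $831. Cost to member: $1382. OOP to date $1382.
#2 ($1039): deductible already satisfied, so member's share is 30% × $1039 = $311.70. Member pays $311.70; OOP now $1693.70.
#3 ($636): deductible already satisfied, so member's share is 30% × $636 = $190.80. Cost to member: $190.80. OOP to date $1884.50.
#4 ($1746): deductible met; 30% of $1746 = $523.80. That would push OOP to $2408.30, over the $2325 cap, so member pays $2325 − $1884.50 = $440.50.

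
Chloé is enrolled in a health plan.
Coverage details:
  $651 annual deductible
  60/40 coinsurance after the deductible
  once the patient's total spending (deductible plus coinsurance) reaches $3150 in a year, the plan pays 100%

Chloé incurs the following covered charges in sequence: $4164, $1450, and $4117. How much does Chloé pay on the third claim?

Bill 1, $4164: deductible takes $651, $3513 remains; patient's 40% is $1405.20. Cost to patient: $2056.20. OOP to date $2056.20.
Bill 2, $1450: deductible already satisfied, so patient's share is 40% × $1450 = $580. Patient owes $580 (running OOP $2636.20).
Bill 3, $4117: deductible already satisfied, so patient's share is 40% × $4117 = $1646.80. That would push OOP to $4283, over the $3150 cap, so patient pays $3150 − $2636.20 = $513.80.

$513.80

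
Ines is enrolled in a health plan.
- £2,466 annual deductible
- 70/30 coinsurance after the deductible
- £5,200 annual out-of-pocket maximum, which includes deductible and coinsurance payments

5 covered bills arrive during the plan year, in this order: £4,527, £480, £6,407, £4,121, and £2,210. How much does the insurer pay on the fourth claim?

£4,071.40

Claim 1 — £4,527: deductible takes £2,466, £2,061 remains; patient's 30% is £618.30. Patient pays £3,084.30; OOP now £3,084.30. Plan pays £4,527 − £3,084.30 = £1,442.70.
Claim 2 — £480: deductible met; 30% of £480 = £144. Patient pays £144; OOP now £3,228.30. Plan pays £480 − £144 = £336.
Claim 3 — £6,407: deductible already satisfied, so patient's share is 30% × £6,407 = £1,922.10. Patient owes £1,922.10 (running OOP £5,150.40). Plan pays £6,407 − £1,922.10 = £4,484.90.
Claim 4 — £4,121: 30% coinsurance on £4,121 = £1,236.30. That would push OOP to £6,386.70, over the £5,200 cap, so patient pays £5,200 − £5,150.40 = £49.60. Insurer: £4,121 − £49.60 = £4,071.40.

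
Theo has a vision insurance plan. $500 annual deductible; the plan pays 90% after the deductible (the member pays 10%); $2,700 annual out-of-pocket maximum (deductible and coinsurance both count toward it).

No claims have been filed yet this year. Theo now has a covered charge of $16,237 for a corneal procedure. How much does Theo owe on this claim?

The full $500 deductible is still open; $500 of this bill applies to it.
That leaves $16,237 − $500 = $15,737 for coinsurance.
Member's 10% share of $15,737 is $1,573.70.
Member responsibility before any cap: $500 + $1,573.70 = $2,073.70.
Cumulative spending $0 + $2,073.70 = $2,073.70 stays under the $2,700 maximum.

$2,073.70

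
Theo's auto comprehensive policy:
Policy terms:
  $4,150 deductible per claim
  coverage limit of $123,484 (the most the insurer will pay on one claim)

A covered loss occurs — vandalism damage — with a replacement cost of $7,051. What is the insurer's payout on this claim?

Less the $4,150 deductible: $7,051 − $4,150 = $2,901.
$2,901 is within the $123,484 limit, so the insurer pays $2,901.

$2,901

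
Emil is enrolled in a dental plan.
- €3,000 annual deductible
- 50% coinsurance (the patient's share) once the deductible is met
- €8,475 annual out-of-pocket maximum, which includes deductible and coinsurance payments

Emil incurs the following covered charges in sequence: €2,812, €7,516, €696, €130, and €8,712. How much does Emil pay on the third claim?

Claim 1 — €2,812: fully absorbed by the deductible. Patient owes €2,812 (running OOP €2,812).
Claim 2 — €7,516: deductible takes €188, €7,328 remains; 50% of €7,328 = €3,664. Cost to patient: €3,852. OOP to date €6,664.
Claim 3 — €696: deductible met; 50% of €696 = €348. Patient owes €348 (running OOP €7,012).

€348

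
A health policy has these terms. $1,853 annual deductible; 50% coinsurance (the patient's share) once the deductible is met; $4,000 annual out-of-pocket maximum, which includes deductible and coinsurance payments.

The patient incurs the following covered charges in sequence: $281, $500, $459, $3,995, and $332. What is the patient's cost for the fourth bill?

$2,304

Claim 1 — $281: all of it applies to the deductible. Patient owes $281 (running OOP $281).
Claim 2 — $500: fully absorbed by the deductible. Patient owes $500 (running OOP $781).
Claim 3 — $459: entire amount goes to the deductible. Cost to patient: $459. OOP to date $1,240.
Claim 4 — $3,995: $613 to deductible, leaving $3,382; patient's 50% is $1,691. Patient owes $2,304 (running OOP $3,544).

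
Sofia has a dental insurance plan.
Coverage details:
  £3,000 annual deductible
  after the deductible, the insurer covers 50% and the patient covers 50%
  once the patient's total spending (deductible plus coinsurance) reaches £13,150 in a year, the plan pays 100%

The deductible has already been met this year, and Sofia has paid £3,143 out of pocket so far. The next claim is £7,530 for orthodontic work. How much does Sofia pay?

£3,765

The deductible is already satisfied, so the full bill goes to coinsurance.
Patient's 50% share of £7,530 is £3,765.
Total out-of-pocket so far would be £3,143 + £3,765 = £6,908, below the £13,150 cap — no reduction.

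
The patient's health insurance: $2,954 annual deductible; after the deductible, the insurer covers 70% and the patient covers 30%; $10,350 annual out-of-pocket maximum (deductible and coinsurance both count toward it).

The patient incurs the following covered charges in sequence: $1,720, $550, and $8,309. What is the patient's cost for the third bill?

$2,971.50

Claim 1 ($1,720): fully absorbed by the deductible. Cost to patient: $1,720. OOP to date $1,720.
Claim 2 ($550): fully absorbed by the deductible. Patient pays $550; OOP now $2,270.
Claim 3 ($8,309): deductible takes $684, $7,625 remains; coinsurance $7,625 × 30% = $2,287.50. Cost to patient: $2,971.50. OOP to date $5,241.50.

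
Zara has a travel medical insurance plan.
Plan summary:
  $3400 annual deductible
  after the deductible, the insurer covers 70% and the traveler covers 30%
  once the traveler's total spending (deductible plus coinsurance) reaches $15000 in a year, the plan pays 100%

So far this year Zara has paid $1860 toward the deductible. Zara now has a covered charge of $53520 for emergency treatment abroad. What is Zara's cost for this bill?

$13140

Deductible still to meet: $3400 − $1860 = $1540.
After the $1540 deductible portion, $53520 − $1540 = $51980 is subject to coinsurance.
30% of $51980 = $15594 falls to the traveler.
Traveler responsibility before any cap: $1540 + $15594 = $17134.
Adding $17134 to the $1860 already spent would give $18994, which exceeds the $15000 cap; the traveler pays just $15000 − $1860 = $13140.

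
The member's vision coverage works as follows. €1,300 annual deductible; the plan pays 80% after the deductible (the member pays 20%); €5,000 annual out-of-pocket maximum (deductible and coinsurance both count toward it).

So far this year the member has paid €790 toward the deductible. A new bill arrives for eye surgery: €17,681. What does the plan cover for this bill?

€13,736.80

€790 of the €1,300 deductible is already met, leaving €510.
After the €510 deductible portion, €17,681 − €510 = €17,171 is subject to coinsurance.
Coinsurance: €17,171 × 20% = €3,434.20.
That puts the member's cost at €510 + €3,434.20 = €3,944.20 before any cap.
Cumulative spending €790 + €3,944.20 = €4,734.20 stays under the €5,000 maximum.
The insurer covers the remainder: €17,681 − €3,944.20 = €13,736.80.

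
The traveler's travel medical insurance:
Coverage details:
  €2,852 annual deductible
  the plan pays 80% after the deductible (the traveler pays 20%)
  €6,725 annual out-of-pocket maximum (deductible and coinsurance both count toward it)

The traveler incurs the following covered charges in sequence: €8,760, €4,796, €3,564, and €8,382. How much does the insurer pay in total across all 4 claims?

€18,777

Claim 1 (€8,760): deductible takes €2,852, €5,908 remains; 20% of €5,908 = €1,181.60. Traveler pays €4,033.60; OOP now €4,033.60. Plan pays €8,760 − €4,033.60 = €4,726.40.
Claim 2 (€4,796): deductible met; 20% of €4,796 = €959.20. Cost to traveler: €959.20. OOP to date €4,992.80. Insurer: €4,796 − €959.20 = €3,836.80.
Claim 3 (€3,564): deductible already satisfied, so traveler's share is 20% × €3,564 = €712.80. Cost to traveler: €712.80. OOP to date €5,705.60. Insurer: €3,564 − €712.80 = €2,851.20.
Claim 4 (€8,382): 20% coinsurance on €8,382 = €1,676.40. Adding that to €5,705.60 gives €7,382, past the €6,725 cap; traveler pays only €6,725 − €5,705.60 = €1,019.40. Insurer: €8,382 − €1,019.40 = €7,362.60.
Insurer total = bills − traveler's total = €25,502 − €6,725 = €18,777.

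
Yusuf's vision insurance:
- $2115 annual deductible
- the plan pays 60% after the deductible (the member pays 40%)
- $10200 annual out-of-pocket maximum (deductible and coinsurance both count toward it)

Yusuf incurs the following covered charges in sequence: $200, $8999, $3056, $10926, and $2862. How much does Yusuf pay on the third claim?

$1222.40

Bill 1, $200: entire amount goes to the deductible. Member pays $200; OOP now $200.
Bill 2, $8999: $1915 finishes the deductible; $7084 goes to coinsurance; 40% of $7084 = $2833.60. Member owes $4748.60 (running OOP $4948.60).
Bill 3, $3056: 40% coinsurance on $3056 = $1222.40. Member pays $1222.40; OOP now $6171.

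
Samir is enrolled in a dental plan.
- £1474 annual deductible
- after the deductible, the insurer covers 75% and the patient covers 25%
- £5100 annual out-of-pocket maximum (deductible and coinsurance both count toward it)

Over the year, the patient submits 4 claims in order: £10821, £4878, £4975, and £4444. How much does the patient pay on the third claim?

Claim 1 — £10821: deductible takes £1474, £9347 remains; coinsurance £9347 × 25% = £2336.75. Cost to patient: £3810.75. OOP to date £3810.75.
Claim 2 — £4878: deductible already satisfied, so patient's share is 25% × £4878 = £1219.50. Patient owes £1219.50 (running OOP £5030.25).
Claim 3 — £4975: deductible met; 25% of £4975 = £1243.75. OOP would hit £6274 > £5100, so the cap limits the patient to £5100 − £5030.25 = £69.75.

£69.75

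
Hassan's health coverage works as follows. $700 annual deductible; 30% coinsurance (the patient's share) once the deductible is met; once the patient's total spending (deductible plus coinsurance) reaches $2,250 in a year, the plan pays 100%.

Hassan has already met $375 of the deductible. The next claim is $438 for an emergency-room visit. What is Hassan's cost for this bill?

$358.90

Remaining deductible: $700 − $375 = $325.
That leaves $438 − $325 = $113 for coinsurance.
Coinsurance: $113 × 30% = $33.90.
That puts the patient's cost at $325 + $33.90 = $358.90 before any cap.
Year-to-date out-of-pocket becomes $375 + $358.90 = $733.90, still under the $2,250 maximum, so no cap applies.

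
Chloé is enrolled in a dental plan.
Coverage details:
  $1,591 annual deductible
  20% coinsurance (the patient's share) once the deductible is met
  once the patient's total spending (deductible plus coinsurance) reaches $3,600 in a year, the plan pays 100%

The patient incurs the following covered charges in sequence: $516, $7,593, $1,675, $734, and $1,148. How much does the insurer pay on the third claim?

Bill 1, $516: all of it applies to the deductible. Cost to patient: $516. OOP to date $516. Plan pays $516 − $516 = $0.
Bill 2, $7,593: $1,075 to deductible, leaving $6,518; patient's 20% is $1,303.60. Cost to patient: $2,378.60. OOP to date $2,894.60. Plan pays $7,593 − $2,378.60 = $5,214.40.
Bill 3, $1,675: deductible met; 20% of $1,675 = $335. Cost to patient: $335. OOP to date $3,229.60. Insurer: $1,675 − $335 = $1,340.

$1,340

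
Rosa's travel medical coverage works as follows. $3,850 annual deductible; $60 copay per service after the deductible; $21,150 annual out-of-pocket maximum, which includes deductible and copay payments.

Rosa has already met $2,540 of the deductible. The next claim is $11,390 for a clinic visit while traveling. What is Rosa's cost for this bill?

$1,370

Deductible still to meet: $3,850 − $2,540 = $1,310.
That leaves $11,390 − $1,310 = $10,080 for the copay.
Copay on this service: $60.
So the traveler owes $1,310 + $60 = $1,370 before any cap.
Total out-of-pocket so far would be $2,540 + $1,370 = $3,910, below the $21,150 cap — no reduction.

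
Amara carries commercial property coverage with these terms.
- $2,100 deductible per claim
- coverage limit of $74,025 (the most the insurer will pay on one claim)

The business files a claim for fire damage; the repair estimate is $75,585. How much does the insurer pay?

$73,485

Subtract the deductible: $75,585 − $2,100 = $73,485.
That's under the $74,025 cap, so the insurer reimburses the full $73,485.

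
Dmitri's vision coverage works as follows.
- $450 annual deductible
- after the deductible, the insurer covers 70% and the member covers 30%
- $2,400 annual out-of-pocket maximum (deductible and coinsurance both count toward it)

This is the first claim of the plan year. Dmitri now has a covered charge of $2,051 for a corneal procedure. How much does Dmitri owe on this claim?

Nothing has been paid toward the $450 deductible, so the first $450 of this charge is applied there.
The remaining $1,601 (= $2,051 − $450) moves to coinsurance.
30% of $1,601 = $480.30 falls to the member.
So the member owes $450 + $480.30 = $930.30 before any cap.
Year-to-date out-of-pocket becomes $0 + $930.30 = $930.30, still under the $2,400 maximum, so no cap applies.

$930.30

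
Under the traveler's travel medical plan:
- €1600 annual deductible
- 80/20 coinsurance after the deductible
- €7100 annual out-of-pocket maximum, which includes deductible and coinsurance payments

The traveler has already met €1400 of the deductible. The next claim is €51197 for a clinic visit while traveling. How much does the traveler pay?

€5700

Remaining deductible: €1600 − €1400 = €200.
That leaves €51197 − €200 = €50997 for coinsurance.
Traveler's 20% share of €50997 is €10199.40.
Traveler responsibility before any cap: €200 + €10199.40 = €10399.40.
That would bring total out-of-pocket to €11799.40, past the €7100 cap. The traveler is capped at €7100 − €1400 = €5700 on this claim.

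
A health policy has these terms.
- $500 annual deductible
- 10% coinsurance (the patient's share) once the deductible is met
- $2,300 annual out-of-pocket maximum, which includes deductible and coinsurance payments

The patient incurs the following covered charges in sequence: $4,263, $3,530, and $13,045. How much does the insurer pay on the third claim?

$11,974.30

#1 ($4,263): deductible takes $500, $3,763 remains; patient's 10% is $376.30. Patient pays $876.30; OOP now $876.30. Plan pays $4,263 − $876.30 = $3,386.70.
#2 ($3,530): deductible met; 10% of $3,530 = $353. Patient pays $353; OOP now $1,229.30. Plan pays $3,530 − $353 = $3,177.
#3 ($13,045): deductible met; 10% of $13,045 = $1,304.50. OOP would hit $2,533.80 > $2,300, so the cap limits the patient to $2,300 − $1,229.30 = $1,070.70. Plan pays $13,045 − $1,070.70 = $11,974.30.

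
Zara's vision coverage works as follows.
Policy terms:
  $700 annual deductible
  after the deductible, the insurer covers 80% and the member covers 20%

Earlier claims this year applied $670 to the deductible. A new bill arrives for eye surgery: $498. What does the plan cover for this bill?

$670 of the $700 deductible is already met, leaving $30.
That leaves $498 − $30 = $468 for coinsurance.
Member's 20% share of $468 is $93.60.
That puts the member's cost at $30 + $93.60 = $123.60.
Insurer pays the balance: $498 − $123.60 = $374.40.

$374.40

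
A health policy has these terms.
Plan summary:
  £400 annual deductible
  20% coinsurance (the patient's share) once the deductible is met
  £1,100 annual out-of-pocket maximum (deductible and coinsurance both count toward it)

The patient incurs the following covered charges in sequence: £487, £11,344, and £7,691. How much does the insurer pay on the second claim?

Claim 1 — £487: £400 to deductible, leaving £87; 20% of £87 = £17.40. Patient pays £417.40; OOP now £417.40. Insurer: £487 − £417.40 = £69.60.
Claim 2 — £11,344: 20% coinsurance on £11,344 = £2,268.80. OOP would hit £2,686.20 > £1,100, so the cap limits the patient to £1,100 − £417.40 = £682.60. Insurer: £11,344 − £682.60 = £10,661.40.

£10,661.40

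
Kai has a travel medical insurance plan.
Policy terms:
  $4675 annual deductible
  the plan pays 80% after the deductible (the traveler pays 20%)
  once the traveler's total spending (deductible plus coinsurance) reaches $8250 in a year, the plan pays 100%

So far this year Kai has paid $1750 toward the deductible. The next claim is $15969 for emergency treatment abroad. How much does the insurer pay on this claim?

$1750 of the $4675 deductible is already met, leaving $2925.
That leaves $15969 − $2925 = $13044 for coinsurance.
20% of $13044 = $2608.80 falls to the traveler.
Traveler responsibility before any cap: $2925 + $2608.80 = $5533.80.
Cumulative spending $1750 + $5533.80 = $7283.80 stays under the $8250 maximum.
The plan picks up $15969 − $5533.80 = $10435.20.

$10435.20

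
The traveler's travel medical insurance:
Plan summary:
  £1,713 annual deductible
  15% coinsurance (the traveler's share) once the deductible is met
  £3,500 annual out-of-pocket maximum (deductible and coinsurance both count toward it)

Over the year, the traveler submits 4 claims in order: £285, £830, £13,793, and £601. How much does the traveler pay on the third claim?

£2,385

Claim 1 (£285): entire amount goes to the deductible. Traveler owes £285 (running OOP £285).
Claim 2 (£830): entire amount goes to the deductible. Traveler pays £830; OOP now £1,115.
Claim 3 (£13,793): deductible takes £598, £13,195 remains; traveler's 15% is £1,979.25. Deductible plus coinsurance: £598 + £1,979.25 = £2,577.25. Adding that to £1,115 gives £3,692.25, past the £3,500 cap; traveler pays only £3,500 − £1,115 = £2,385.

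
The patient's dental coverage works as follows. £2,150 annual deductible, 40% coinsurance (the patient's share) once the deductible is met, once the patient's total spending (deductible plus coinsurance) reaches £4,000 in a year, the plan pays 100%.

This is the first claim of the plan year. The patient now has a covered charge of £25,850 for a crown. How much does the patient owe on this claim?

£4,000

The full £2,150 deductible is still open; £2,150 of this bill applies to it.
After the £2,150 deductible portion, £25,850 − £2,150 = £23,700 is subject to coinsurance.
40% of £23,700 = £9,480 falls to the patient.
That puts the patient's cost at £2,150 + £9,480 = £11,630 before any cap.
That would bring total out-of-pocket to £11,630, past the £4,000 cap. The patient is capped at £4,000 − £0 = £4,000 on this claim.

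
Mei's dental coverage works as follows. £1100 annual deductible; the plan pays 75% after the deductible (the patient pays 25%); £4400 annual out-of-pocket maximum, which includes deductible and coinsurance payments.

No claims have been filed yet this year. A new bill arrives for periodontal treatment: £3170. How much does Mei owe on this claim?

£1617.50

Nothing has been paid toward the £1100 deductible, so the first £1100 of this charge is applied there.
After the £1100 deductible portion, £3170 − £1100 = £2070 is subject to coinsurance.
Patient's 25% share of £2070 is £517.50.
So the patient owes £1100 + £517.50 = £1617.50 before any cap.
Year-to-date out-of-pocket becomes £0 + £1617.50 = £1617.50, still under the £4400 maximum, so no cap applies.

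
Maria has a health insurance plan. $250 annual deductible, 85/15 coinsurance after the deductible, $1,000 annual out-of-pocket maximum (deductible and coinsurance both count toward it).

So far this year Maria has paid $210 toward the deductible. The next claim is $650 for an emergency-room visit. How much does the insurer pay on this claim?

$518.50

$210 of the $250 deductible is already met, leaving $40.
After the $40 deductible portion, $650 − $40 = $610 is subject to coinsurance.
Patient's 15% share of $610 is $91.50.
Patient responsibility before any cap: $40 + $91.50 = $131.50.
Year-to-date out-of-pocket becomes $210 + $131.50 = $341.50, still under the $1,000 maximum, so no cap applies.
The plan picks up $650 − $131.50 = $518.50.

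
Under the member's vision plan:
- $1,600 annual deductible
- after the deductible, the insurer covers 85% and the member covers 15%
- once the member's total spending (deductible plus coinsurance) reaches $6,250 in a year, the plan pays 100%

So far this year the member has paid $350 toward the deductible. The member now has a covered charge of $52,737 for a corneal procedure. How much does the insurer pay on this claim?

$350 of the $1,600 deductible is already met, leaving $1,250.
After the $1,250 deductible portion, $52,737 − $1,250 = $51,487 is subject to coinsurance.
Coinsurance: $51,487 × 15% = $7,723.05.
That puts the member's cost at $1,250 + $7,723.05 = $8,973.05 before any cap.
Adding $8,973.05 to the $350 already spent would give $9,323.05, which exceeds the $6,250 cap; the member pays just $6,250 − $350 = $5,900.
Insurer pays the balance: $52,737 − $5,900 = $46,837.

$46,837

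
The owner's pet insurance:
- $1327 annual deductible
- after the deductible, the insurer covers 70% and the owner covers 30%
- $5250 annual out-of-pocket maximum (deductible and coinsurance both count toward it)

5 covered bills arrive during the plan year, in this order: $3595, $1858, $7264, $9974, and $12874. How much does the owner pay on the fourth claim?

#1 ($3595): $1327 finishes the deductible; $2268 goes to coinsurance; owner's 30% is $680.40. Cost to owner: $2007.40. OOP to date $2007.40.
#2 ($1858): deductible already satisfied, so owner's share is 30% × $1858 = $557.40. Owner owes $557.40 (running OOP $2564.80).
#3 ($7264): 30% coinsurance on $7264 = $2179.20. Cost to owner: $2179.20. OOP to date $4744.
#4 ($9974): deductible met; 30% of $9974 = $2992.20. OOP would hit $7736.20 > $5250, so the cap limits the owner to $5250 − $4744 = $506.

$506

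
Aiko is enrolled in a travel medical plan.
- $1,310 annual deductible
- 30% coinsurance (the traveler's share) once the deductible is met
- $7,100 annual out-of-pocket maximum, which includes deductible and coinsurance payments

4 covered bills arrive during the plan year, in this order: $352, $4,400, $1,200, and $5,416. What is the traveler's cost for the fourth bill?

Bill 1, $352: fully absorbed by the deductible. Traveler pays $352; OOP now $352.
Bill 2, $4,400: $958 to deductible, leaving $3,442; coinsurance $3,442 × 30% = $1,032.60. Cost to traveler: $1,990.60. OOP to date $2,342.60.
Bill 3, $1,200: deductible met; 30% of $1,200 = $360. Traveler pays $360; OOP now $2,702.60.
Bill 4, $5,416: 30% coinsurance on $5,416 = $1,624.80. Traveler owes $1,624.80 (running OOP $4,327.40).

$1,624.80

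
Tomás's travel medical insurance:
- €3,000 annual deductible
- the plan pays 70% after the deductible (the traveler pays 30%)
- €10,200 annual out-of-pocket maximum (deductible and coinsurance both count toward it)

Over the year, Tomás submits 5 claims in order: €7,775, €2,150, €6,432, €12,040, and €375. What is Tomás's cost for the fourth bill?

€3,192.90

Bill 1, €7,775: deductible takes €3,000, €4,775 remains; traveler's 30% is €1,432.50. Cost to traveler: €4,432.50. OOP to date €4,432.50.
Bill 2, €2,150: deductible already satisfied, so traveler's share is 30% × €2,150 = €645. Cost to traveler: €645. OOP to date €5,077.50.
Bill 3, €6,432: deductible met; 30% of €6,432 = €1,929.60. Traveler owes €1,929.60 (running OOP €7,007.10).
Bill 4, €12,040: deductible met; 30% of €12,040 = €3,612. Adding that to €7,007.10 gives €10,619.10, past the €10,200 cap; traveler pays only €10,200 − €7,007.10 = €3,192.90.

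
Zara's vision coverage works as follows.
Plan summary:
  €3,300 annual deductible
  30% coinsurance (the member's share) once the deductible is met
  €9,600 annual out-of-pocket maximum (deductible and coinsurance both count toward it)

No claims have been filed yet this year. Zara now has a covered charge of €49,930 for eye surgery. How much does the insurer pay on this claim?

€40,330

Deductible not yet touched, so the first €3,300 of the bill goes to the deductible.
That leaves €49,930 − €3,300 = €46,630 for coinsurance.
30% of €46,630 = €13,989 falls to the member.
Member responsibility before any cap: €3,300 + €13,989 = €17,289.
Adding €17,289 to the €0 already spent would give €17,289, which exceeds the €9,600 cap; the member pays just €9,600 − €0 = €9,600.
Insurer pays the balance: €49,930 − €9,600 = €40,330.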